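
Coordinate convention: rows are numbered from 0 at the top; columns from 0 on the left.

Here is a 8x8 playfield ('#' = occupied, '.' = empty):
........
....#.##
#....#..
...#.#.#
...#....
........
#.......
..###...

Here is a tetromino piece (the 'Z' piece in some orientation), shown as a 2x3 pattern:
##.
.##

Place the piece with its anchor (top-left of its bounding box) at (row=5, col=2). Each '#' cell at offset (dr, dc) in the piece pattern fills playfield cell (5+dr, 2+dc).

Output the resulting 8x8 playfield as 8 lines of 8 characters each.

Fill (5+0,2+0) = (5,2)
Fill (5+0,2+1) = (5,3)
Fill (5+1,2+1) = (6,3)
Fill (5+1,2+2) = (6,4)

Answer: ........
....#.##
#....#..
...#.#.#
...#....
..##....
#..##...
..###...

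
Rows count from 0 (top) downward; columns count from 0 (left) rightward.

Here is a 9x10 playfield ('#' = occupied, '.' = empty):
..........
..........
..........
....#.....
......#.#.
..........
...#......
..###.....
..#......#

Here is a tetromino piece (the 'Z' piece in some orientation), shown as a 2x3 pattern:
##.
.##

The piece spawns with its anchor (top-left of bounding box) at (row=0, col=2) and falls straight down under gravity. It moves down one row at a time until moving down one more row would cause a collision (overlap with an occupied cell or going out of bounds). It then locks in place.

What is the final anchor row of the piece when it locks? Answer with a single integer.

Spawn at (row=0, col=2). Try each row:
  row 0: fits
  row 1: fits
  row 2: blocked -> lock at row 1

Answer: 1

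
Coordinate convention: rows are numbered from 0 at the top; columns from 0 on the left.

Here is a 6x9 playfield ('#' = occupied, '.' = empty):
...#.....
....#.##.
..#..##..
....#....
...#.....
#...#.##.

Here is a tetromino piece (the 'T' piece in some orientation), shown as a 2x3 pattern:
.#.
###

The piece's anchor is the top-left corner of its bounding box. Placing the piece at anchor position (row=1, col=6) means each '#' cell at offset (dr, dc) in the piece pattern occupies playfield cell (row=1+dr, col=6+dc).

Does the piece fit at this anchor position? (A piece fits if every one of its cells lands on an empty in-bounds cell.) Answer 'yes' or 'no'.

Answer: no

Derivation:
Check each piece cell at anchor (1, 6):
  offset (0,1) -> (1,7): occupied ('#') -> FAIL
  offset (1,0) -> (2,6): occupied ('#') -> FAIL
  offset (1,1) -> (2,7): empty -> OK
  offset (1,2) -> (2,8): empty -> OK
All cells valid: no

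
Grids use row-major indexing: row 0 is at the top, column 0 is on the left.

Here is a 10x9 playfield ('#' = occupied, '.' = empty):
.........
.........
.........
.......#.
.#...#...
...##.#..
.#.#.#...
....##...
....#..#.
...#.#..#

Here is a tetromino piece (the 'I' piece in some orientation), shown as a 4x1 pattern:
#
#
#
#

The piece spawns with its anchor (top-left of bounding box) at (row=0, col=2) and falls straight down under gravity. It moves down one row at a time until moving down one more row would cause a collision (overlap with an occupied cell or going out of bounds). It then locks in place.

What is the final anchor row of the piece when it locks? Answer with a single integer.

Answer: 6

Derivation:
Spawn at (row=0, col=2). Try each row:
  row 0: fits
  row 1: fits
  row 2: fits
  row 3: fits
  row 4: fits
  row 5: fits
  row 6: fits
  row 7: blocked -> lock at row 6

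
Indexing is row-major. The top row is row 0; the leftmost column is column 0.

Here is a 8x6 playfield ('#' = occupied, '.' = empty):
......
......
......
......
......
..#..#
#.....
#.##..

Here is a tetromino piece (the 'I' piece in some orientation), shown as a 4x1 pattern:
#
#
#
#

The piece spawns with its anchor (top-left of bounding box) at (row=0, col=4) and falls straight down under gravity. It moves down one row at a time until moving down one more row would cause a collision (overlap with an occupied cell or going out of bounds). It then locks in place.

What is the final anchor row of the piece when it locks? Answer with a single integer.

Spawn at (row=0, col=4). Try each row:
  row 0: fits
  row 1: fits
  row 2: fits
  row 3: fits
  row 4: fits
  row 5: blocked -> lock at row 4

Answer: 4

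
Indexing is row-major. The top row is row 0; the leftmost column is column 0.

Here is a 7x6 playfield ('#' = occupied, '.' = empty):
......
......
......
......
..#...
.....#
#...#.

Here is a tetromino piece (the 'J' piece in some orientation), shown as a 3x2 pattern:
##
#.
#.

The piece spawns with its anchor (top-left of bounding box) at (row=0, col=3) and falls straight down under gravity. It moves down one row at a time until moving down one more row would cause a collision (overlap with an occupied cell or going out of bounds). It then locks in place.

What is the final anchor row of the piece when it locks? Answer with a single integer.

Answer: 4

Derivation:
Spawn at (row=0, col=3). Try each row:
  row 0: fits
  row 1: fits
  row 2: fits
  row 3: fits
  row 4: fits
  row 5: blocked -> lock at row 4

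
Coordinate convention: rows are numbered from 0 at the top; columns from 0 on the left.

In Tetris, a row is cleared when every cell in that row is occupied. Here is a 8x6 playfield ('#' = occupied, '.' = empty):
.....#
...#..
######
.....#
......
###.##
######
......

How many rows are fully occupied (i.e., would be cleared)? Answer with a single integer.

Check each row:
  row 0: 5 empty cells -> not full
  row 1: 5 empty cells -> not full
  row 2: 0 empty cells -> FULL (clear)
  row 3: 5 empty cells -> not full
  row 4: 6 empty cells -> not full
  row 5: 1 empty cell -> not full
  row 6: 0 empty cells -> FULL (clear)
  row 7: 6 empty cells -> not full
Total rows cleared: 2

Answer: 2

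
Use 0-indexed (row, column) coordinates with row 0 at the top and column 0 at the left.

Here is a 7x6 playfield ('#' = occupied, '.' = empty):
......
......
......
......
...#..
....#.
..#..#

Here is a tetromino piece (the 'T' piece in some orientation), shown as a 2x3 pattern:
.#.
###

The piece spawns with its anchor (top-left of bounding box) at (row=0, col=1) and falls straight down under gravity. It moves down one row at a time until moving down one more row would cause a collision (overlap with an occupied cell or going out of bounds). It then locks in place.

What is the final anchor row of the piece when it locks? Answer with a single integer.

Spawn at (row=0, col=1). Try each row:
  row 0: fits
  row 1: fits
  row 2: fits
  row 3: blocked -> lock at row 2

Answer: 2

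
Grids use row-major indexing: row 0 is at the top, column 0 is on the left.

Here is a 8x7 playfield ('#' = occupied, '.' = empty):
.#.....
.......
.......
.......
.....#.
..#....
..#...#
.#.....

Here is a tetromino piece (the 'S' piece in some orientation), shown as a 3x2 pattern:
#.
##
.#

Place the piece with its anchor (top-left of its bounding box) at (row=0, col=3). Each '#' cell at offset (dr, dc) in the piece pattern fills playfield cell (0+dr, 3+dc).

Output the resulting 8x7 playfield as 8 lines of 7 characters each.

Fill (0+0,3+0) = (0,3)
Fill (0+1,3+0) = (1,3)
Fill (0+1,3+1) = (1,4)
Fill (0+2,3+1) = (2,4)

Answer: .#.#...
...##..
....#..
.......
.....#.
..#....
..#...#
.#.....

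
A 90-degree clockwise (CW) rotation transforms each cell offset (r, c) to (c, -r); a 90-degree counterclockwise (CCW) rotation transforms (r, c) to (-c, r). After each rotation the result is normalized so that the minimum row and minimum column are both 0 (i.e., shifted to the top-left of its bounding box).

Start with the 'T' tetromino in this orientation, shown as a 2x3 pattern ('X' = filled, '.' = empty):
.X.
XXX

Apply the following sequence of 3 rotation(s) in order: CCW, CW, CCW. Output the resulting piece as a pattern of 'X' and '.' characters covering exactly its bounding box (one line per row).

Answer: .X
XX
.X

Derivation:
Start:
.X.
XXX
After rotation 1 (CCW):
.X
XX
.X
After rotation 2 (CW):
.X.
XXX
After rotation 3 (CCW):
.X
XX
.X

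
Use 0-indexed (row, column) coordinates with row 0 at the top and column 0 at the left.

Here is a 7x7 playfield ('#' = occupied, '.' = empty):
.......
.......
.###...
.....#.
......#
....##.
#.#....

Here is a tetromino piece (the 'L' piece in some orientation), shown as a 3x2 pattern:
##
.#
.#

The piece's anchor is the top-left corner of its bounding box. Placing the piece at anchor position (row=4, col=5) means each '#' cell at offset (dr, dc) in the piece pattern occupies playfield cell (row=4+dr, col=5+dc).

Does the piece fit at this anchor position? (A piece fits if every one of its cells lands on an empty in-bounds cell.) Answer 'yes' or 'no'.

Check each piece cell at anchor (4, 5):
  offset (0,0) -> (4,5): empty -> OK
  offset (0,1) -> (4,6): occupied ('#') -> FAIL
  offset (1,1) -> (5,6): empty -> OK
  offset (2,1) -> (6,6): empty -> OK
All cells valid: no

Answer: no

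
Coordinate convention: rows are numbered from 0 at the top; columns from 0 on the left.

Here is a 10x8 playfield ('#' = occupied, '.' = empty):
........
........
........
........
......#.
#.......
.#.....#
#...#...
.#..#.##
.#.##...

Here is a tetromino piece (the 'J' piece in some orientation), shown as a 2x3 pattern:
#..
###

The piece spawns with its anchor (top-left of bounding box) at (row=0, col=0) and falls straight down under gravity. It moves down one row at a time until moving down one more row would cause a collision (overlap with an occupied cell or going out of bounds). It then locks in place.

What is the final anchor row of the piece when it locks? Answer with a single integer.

Answer: 3

Derivation:
Spawn at (row=0, col=0). Try each row:
  row 0: fits
  row 1: fits
  row 2: fits
  row 3: fits
  row 4: blocked -> lock at row 3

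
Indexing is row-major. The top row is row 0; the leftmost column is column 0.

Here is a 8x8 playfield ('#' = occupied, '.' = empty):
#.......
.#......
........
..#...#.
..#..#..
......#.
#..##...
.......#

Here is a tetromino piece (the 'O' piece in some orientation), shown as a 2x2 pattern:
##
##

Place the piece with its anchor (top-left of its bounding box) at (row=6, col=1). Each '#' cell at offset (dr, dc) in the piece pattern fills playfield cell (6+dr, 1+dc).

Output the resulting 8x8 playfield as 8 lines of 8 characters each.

Answer: #.......
.#......
........
..#...#.
..#..#..
......#.
#####...
.##....#

Derivation:
Fill (6+0,1+0) = (6,1)
Fill (6+0,1+1) = (6,2)
Fill (6+1,1+0) = (7,1)
Fill (6+1,1+1) = (7,2)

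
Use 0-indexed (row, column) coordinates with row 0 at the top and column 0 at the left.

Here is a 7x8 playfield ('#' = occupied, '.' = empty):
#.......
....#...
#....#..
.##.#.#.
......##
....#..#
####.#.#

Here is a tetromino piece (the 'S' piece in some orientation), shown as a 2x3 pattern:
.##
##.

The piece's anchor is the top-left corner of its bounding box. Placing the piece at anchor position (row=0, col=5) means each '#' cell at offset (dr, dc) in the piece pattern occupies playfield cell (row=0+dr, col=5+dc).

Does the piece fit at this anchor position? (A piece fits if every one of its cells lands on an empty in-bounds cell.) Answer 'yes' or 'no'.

Check each piece cell at anchor (0, 5):
  offset (0,1) -> (0,6): empty -> OK
  offset (0,2) -> (0,7): empty -> OK
  offset (1,0) -> (1,5): empty -> OK
  offset (1,1) -> (1,6): empty -> OK
All cells valid: yes

Answer: yes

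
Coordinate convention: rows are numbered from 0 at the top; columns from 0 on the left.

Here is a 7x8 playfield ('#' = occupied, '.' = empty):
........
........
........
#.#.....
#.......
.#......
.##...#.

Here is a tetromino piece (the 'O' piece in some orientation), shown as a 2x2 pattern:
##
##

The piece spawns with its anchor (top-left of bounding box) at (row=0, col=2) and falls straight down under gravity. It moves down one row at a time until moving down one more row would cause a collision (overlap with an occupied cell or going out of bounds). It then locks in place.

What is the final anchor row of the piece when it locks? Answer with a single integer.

Answer: 1

Derivation:
Spawn at (row=0, col=2). Try each row:
  row 0: fits
  row 1: fits
  row 2: blocked -> lock at row 1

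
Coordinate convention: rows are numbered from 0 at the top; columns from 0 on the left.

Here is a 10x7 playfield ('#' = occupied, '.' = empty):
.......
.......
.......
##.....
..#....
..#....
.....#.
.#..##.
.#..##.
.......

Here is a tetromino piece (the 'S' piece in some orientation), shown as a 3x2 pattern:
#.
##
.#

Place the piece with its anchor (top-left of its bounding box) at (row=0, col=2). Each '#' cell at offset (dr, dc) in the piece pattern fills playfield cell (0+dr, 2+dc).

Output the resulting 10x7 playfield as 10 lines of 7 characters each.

Answer: ..#....
..##...
...#...
##.....
..#....
..#....
.....#.
.#..##.
.#..##.
.......

Derivation:
Fill (0+0,2+0) = (0,2)
Fill (0+1,2+0) = (1,2)
Fill (0+1,2+1) = (1,3)
Fill (0+2,2+1) = (2,3)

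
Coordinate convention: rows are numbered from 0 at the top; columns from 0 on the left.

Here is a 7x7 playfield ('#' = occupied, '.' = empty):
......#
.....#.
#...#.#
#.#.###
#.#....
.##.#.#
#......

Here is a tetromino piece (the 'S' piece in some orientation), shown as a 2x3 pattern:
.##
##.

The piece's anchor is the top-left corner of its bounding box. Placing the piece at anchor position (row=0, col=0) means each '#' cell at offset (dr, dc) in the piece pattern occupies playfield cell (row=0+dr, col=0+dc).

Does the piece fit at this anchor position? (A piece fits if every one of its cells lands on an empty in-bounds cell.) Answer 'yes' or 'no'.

Answer: yes

Derivation:
Check each piece cell at anchor (0, 0):
  offset (0,1) -> (0,1): empty -> OK
  offset (0,2) -> (0,2): empty -> OK
  offset (1,0) -> (1,0): empty -> OK
  offset (1,1) -> (1,1): empty -> OK
All cells valid: yes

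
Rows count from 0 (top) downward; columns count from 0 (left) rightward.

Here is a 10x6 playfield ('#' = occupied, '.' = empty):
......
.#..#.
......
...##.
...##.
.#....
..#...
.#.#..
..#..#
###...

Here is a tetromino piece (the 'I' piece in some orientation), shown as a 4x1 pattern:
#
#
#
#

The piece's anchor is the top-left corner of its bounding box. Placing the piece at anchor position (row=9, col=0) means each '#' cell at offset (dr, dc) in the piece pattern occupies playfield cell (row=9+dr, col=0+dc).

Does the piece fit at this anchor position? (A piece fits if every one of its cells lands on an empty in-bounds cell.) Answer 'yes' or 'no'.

Check each piece cell at anchor (9, 0):
  offset (0,0) -> (9,0): occupied ('#') -> FAIL
  offset (1,0) -> (10,0): out of bounds -> FAIL
  offset (2,0) -> (11,0): out of bounds -> FAIL
  offset (3,0) -> (12,0): out of bounds -> FAIL
All cells valid: no

Answer: no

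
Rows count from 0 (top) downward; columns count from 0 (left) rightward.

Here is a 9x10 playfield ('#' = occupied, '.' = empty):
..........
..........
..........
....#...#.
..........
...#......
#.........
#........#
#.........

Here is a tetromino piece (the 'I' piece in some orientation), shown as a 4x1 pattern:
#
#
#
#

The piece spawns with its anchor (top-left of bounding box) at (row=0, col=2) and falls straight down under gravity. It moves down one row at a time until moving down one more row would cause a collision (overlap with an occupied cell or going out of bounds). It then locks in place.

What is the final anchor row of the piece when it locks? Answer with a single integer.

Spawn at (row=0, col=2). Try each row:
  row 0: fits
  row 1: fits
  row 2: fits
  row 3: fits
  row 4: fits
  row 5: fits
  row 6: blocked -> lock at row 5

Answer: 5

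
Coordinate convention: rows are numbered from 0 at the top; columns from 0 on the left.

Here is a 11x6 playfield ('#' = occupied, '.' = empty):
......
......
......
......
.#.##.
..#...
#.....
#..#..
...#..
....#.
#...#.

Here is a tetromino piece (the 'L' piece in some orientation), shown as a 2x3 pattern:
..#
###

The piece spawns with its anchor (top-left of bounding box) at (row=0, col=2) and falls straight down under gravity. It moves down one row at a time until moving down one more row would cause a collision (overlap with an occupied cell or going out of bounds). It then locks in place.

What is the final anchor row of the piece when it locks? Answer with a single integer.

Spawn at (row=0, col=2). Try each row:
  row 0: fits
  row 1: fits
  row 2: fits
  row 3: blocked -> lock at row 2

Answer: 2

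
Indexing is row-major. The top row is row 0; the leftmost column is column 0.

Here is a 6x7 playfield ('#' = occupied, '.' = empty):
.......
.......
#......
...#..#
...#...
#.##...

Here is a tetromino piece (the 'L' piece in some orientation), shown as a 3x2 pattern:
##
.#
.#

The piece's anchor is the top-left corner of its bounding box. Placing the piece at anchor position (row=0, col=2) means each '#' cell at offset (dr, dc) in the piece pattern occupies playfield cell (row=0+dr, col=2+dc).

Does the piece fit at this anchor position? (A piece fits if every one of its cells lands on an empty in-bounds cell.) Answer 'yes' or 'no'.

Answer: yes

Derivation:
Check each piece cell at anchor (0, 2):
  offset (0,0) -> (0,2): empty -> OK
  offset (0,1) -> (0,3): empty -> OK
  offset (1,1) -> (1,3): empty -> OK
  offset (2,1) -> (2,3): empty -> OK
All cells valid: yes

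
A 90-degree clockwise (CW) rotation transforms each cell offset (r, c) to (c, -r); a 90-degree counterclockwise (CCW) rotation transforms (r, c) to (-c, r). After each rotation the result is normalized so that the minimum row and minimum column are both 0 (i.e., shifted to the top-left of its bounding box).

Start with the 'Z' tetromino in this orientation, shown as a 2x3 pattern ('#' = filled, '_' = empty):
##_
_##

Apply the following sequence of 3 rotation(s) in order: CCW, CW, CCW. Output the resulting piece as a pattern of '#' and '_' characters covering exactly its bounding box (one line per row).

Start:
##_
_##
After rotation 1 (CCW):
_#
##
#_
After rotation 2 (CW):
##_
_##
After rotation 3 (CCW):
_#
##
#_

Answer: _#
##
#_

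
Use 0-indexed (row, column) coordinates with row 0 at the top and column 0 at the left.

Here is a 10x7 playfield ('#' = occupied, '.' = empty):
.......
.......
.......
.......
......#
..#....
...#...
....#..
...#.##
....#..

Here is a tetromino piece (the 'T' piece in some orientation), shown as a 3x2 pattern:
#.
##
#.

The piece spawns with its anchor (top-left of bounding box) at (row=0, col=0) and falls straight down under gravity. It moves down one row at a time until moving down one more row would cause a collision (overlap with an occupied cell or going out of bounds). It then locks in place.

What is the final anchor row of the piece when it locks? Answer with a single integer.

Spawn at (row=0, col=0). Try each row:
  row 0: fits
  row 1: fits
  row 2: fits
  row 3: fits
  row 4: fits
  row 5: fits
  row 6: fits
  row 7: fits
  row 8: blocked -> lock at row 7

Answer: 7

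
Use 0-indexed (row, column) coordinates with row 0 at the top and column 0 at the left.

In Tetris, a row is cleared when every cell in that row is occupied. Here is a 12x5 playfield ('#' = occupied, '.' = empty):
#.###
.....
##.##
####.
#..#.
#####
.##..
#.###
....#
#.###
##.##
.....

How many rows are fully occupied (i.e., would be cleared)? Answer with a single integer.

Answer: 1

Derivation:
Check each row:
  row 0: 1 empty cell -> not full
  row 1: 5 empty cells -> not full
  row 2: 1 empty cell -> not full
  row 3: 1 empty cell -> not full
  row 4: 3 empty cells -> not full
  row 5: 0 empty cells -> FULL (clear)
  row 6: 3 empty cells -> not full
  row 7: 1 empty cell -> not full
  row 8: 4 empty cells -> not full
  row 9: 1 empty cell -> not full
  row 10: 1 empty cell -> not full
  row 11: 5 empty cells -> not full
Total rows cleared: 1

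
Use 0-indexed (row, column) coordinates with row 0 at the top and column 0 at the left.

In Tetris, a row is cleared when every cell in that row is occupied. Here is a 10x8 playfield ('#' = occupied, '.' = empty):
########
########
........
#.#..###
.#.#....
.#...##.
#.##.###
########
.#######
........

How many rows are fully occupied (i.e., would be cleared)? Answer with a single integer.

Check each row:
  row 0: 0 empty cells -> FULL (clear)
  row 1: 0 empty cells -> FULL (clear)
  row 2: 8 empty cells -> not full
  row 3: 3 empty cells -> not full
  row 4: 6 empty cells -> not full
  row 5: 5 empty cells -> not full
  row 6: 2 empty cells -> not full
  row 7: 0 empty cells -> FULL (clear)
  row 8: 1 empty cell -> not full
  row 9: 8 empty cells -> not full
Total rows cleared: 3

Answer: 3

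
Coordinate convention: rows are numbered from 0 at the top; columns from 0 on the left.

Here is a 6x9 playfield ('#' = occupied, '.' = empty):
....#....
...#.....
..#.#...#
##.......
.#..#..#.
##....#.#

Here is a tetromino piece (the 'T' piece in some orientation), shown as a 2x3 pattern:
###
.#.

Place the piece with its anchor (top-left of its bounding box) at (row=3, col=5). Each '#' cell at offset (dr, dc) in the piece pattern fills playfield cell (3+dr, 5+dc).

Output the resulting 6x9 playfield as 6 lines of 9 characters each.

Answer: ....#....
...#.....
..#.#...#
##...###.
.#..#.##.
##....#.#

Derivation:
Fill (3+0,5+0) = (3,5)
Fill (3+0,5+1) = (3,6)
Fill (3+0,5+2) = (3,7)
Fill (3+1,5+1) = (4,6)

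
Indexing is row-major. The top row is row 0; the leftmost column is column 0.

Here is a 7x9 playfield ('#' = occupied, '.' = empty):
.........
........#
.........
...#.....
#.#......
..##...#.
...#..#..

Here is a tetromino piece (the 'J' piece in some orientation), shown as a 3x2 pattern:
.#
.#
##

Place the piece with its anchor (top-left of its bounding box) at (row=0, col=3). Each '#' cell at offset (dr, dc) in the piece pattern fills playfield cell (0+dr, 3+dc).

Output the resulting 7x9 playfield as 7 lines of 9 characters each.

Answer: ....#....
....#...#
...##....
...#.....
#.#......
..##...#.
...#..#..

Derivation:
Fill (0+0,3+1) = (0,4)
Fill (0+1,3+1) = (1,4)
Fill (0+2,3+0) = (2,3)
Fill (0+2,3+1) = (2,4)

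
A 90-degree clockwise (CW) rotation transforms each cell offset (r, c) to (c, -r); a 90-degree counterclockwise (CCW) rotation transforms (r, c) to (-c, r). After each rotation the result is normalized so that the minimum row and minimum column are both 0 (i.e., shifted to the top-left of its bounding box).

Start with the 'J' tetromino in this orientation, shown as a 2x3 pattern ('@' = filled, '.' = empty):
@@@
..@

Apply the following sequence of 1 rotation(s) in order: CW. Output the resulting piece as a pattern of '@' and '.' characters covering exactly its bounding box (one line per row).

Answer: .@
.@
@@

Derivation:
Start:
@@@
..@
After rotation 1 (CW):
.@
.@
@@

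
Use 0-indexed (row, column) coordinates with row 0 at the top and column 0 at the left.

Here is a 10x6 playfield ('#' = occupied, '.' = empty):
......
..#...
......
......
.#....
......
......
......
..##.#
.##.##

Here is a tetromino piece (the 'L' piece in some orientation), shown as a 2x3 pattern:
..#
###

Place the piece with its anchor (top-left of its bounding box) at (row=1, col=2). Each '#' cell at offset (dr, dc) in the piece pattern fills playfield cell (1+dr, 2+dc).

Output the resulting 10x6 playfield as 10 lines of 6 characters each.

Fill (1+0,2+2) = (1,4)
Fill (1+1,2+0) = (2,2)
Fill (1+1,2+1) = (2,3)
Fill (1+1,2+2) = (2,4)

Answer: ......
..#.#.
..###.
......
.#....
......
......
......
..##.#
.##.##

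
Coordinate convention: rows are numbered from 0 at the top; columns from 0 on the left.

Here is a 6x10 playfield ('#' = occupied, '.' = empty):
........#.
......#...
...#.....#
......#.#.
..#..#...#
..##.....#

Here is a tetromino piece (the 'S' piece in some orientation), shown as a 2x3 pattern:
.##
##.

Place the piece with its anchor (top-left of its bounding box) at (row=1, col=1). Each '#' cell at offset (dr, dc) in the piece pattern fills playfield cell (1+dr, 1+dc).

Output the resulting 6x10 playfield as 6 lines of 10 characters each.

Fill (1+0,1+1) = (1,2)
Fill (1+0,1+2) = (1,3)
Fill (1+1,1+0) = (2,1)
Fill (1+1,1+1) = (2,2)

Answer: ........#.
..##..#...
.###.....#
......#.#.
..#..#...#
..##.....#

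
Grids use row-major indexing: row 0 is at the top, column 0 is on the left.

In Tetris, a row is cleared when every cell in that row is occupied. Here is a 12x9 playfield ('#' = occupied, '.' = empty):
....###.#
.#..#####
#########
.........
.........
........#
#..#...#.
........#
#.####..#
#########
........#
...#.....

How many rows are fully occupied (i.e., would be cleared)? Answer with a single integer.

Check each row:
  row 0: 5 empty cells -> not full
  row 1: 3 empty cells -> not full
  row 2: 0 empty cells -> FULL (clear)
  row 3: 9 empty cells -> not full
  row 4: 9 empty cells -> not full
  row 5: 8 empty cells -> not full
  row 6: 6 empty cells -> not full
  row 7: 8 empty cells -> not full
  row 8: 3 empty cells -> not full
  row 9: 0 empty cells -> FULL (clear)
  row 10: 8 empty cells -> not full
  row 11: 8 empty cells -> not full
Total rows cleared: 2

Answer: 2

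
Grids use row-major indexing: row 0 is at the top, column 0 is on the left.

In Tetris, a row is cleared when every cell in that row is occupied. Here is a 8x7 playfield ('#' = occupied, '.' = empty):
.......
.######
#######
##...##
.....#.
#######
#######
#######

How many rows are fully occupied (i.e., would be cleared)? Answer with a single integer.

Answer: 4

Derivation:
Check each row:
  row 0: 7 empty cells -> not full
  row 1: 1 empty cell -> not full
  row 2: 0 empty cells -> FULL (clear)
  row 3: 3 empty cells -> not full
  row 4: 6 empty cells -> not full
  row 5: 0 empty cells -> FULL (clear)
  row 6: 0 empty cells -> FULL (clear)
  row 7: 0 empty cells -> FULL (clear)
Total rows cleared: 4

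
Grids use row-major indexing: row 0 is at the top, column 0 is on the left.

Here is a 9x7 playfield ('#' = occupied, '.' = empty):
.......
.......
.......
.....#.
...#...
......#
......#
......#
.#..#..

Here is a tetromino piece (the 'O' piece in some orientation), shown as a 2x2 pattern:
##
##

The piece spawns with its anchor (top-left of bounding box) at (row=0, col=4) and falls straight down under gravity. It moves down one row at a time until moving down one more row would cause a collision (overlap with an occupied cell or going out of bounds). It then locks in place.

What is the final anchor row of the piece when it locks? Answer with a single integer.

Answer: 1

Derivation:
Spawn at (row=0, col=4). Try each row:
  row 0: fits
  row 1: fits
  row 2: blocked -> lock at row 1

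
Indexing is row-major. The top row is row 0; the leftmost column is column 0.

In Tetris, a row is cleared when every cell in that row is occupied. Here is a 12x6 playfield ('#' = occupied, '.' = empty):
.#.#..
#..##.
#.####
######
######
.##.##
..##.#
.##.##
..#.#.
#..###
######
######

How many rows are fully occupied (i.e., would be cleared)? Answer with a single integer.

Answer: 4

Derivation:
Check each row:
  row 0: 4 empty cells -> not full
  row 1: 3 empty cells -> not full
  row 2: 1 empty cell -> not full
  row 3: 0 empty cells -> FULL (clear)
  row 4: 0 empty cells -> FULL (clear)
  row 5: 2 empty cells -> not full
  row 6: 3 empty cells -> not full
  row 7: 2 empty cells -> not full
  row 8: 4 empty cells -> not full
  row 9: 2 empty cells -> not full
  row 10: 0 empty cells -> FULL (clear)
  row 11: 0 empty cells -> FULL (clear)
Total rows cleared: 4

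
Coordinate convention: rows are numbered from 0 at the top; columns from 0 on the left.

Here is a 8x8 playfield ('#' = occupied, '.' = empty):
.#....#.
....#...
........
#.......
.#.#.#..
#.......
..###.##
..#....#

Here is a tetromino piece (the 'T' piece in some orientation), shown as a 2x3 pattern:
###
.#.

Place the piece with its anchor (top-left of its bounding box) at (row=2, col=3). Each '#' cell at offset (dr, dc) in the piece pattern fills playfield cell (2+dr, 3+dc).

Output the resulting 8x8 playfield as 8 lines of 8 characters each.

Fill (2+0,3+0) = (2,3)
Fill (2+0,3+1) = (2,4)
Fill (2+0,3+2) = (2,5)
Fill (2+1,3+1) = (3,4)

Answer: .#....#.
....#...
...###..
#...#...
.#.#.#..
#.......
..###.##
..#....#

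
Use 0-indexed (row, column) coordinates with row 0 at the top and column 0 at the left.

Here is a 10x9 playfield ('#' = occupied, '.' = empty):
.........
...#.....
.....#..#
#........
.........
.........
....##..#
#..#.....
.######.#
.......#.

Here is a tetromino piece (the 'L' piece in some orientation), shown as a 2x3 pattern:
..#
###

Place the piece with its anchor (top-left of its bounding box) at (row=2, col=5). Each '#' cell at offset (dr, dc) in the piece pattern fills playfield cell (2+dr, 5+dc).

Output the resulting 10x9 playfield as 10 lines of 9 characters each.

Answer: .........
...#.....
.....#.##
#....###.
.........
.........
....##..#
#..#.....
.######.#
.......#.

Derivation:
Fill (2+0,5+2) = (2,7)
Fill (2+1,5+0) = (3,5)
Fill (2+1,5+1) = (3,6)
Fill (2+1,5+2) = (3,7)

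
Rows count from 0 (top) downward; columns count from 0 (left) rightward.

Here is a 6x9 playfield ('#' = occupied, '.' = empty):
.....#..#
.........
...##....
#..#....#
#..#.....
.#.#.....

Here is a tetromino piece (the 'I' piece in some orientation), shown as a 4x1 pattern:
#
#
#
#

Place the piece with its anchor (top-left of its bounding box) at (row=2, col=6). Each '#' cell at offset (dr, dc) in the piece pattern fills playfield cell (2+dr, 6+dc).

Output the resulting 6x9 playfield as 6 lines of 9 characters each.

Answer: .....#..#
.........
...##.#..
#..#..#.#
#..#..#..
.#.#..#..

Derivation:
Fill (2+0,6+0) = (2,6)
Fill (2+1,6+0) = (3,6)
Fill (2+2,6+0) = (4,6)
Fill (2+3,6+0) = (5,6)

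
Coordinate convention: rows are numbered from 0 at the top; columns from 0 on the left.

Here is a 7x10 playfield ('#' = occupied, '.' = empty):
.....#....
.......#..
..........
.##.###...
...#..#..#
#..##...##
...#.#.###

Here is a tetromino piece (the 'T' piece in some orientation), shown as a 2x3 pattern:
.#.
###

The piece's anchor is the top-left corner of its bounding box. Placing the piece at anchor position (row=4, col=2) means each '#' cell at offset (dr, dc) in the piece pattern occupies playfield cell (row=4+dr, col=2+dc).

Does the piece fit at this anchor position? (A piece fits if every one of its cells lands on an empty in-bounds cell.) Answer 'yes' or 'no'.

Answer: no

Derivation:
Check each piece cell at anchor (4, 2):
  offset (0,1) -> (4,3): occupied ('#') -> FAIL
  offset (1,0) -> (5,2): empty -> OK
  offset (1,1) -> (5,3): occupied ('#') -> FAIL
  offset (1,2) -> (5,4): occupied ('#') -> FAIL
All cells valid: no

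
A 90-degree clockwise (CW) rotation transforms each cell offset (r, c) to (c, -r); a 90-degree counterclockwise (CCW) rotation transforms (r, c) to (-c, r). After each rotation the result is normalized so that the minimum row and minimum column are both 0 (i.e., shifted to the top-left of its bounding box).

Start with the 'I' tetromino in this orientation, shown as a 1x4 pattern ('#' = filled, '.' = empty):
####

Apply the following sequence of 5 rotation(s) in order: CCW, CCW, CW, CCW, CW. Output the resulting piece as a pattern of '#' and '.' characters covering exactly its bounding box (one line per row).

Start:
####
After rotation 1 (CCW):
#
#
#
#
After rotation 2 (CCW):
####
After rotation 3 (CW):
#
#
#
#
After rotation 4 (CCW):
####
After rotation 5 (CW):
#
#
#
#

Answer: #
#
#
#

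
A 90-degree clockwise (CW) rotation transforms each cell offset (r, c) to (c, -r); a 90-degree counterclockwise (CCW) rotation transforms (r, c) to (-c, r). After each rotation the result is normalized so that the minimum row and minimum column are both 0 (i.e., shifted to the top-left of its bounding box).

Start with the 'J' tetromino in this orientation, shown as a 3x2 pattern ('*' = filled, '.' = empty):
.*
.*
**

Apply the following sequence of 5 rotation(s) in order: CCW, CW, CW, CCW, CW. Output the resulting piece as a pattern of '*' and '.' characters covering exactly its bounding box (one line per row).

Start:
.*
.*
**
After rotation 1 (CCW):
***
..*
After rotation 2 (CW):
.*
.*
**
After rotation 3 (CW):
*..
***
After rotation 4 (CCW):
.*
.*
**
After rotation 5 (CW):
*..
***

Answer: *..
***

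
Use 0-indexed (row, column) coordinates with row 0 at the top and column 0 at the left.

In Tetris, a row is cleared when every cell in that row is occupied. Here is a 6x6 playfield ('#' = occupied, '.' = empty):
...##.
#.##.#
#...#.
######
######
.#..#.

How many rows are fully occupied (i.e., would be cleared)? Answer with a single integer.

Check each row:
  row 0: 4 empty cells -> not full
  row 1: 2 empty cells -> not full
  row 2: 4 empty cells -> not full
  row 3: 0 empty cells -> FULL (clear)
  row 4: 0 empty cells -> FULL (clear)
  row 5: 4 empty cells -> not full
Total rows cleared: 2

Answer: 2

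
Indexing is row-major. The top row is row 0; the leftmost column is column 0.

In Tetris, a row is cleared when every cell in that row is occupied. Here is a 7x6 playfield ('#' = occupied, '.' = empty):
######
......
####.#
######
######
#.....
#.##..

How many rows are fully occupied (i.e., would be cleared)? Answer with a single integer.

Answer: 3

Derivation:
Check each row:
  row 0: 0 empty cells -> FULL (clear)
  row 1: 6 empty cells -> not full
  row 2: 1 empty cell -> not full
  row 3: 0 empty cells -> FULL (clear)
  row 4: 0 empty cells -> FULL (clear)
  row 5: 5 empty cells -> not full
  row 6: 3 empty cells -> not full
Total rows cleared: 3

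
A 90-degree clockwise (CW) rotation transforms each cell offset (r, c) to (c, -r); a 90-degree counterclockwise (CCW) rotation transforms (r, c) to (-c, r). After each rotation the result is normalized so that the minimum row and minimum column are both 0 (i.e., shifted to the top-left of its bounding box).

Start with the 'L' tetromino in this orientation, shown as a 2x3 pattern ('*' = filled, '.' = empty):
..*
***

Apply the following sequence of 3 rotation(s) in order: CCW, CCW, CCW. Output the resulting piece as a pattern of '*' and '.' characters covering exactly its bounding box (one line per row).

Answer: *.
*.
**

Derivation:
Start:
..*
***
After rotation 1 (CCW):
**
.*
.*
After rotation 2 (CCW):
***
*..
After rotation 3 (CCW):
*.
*.
**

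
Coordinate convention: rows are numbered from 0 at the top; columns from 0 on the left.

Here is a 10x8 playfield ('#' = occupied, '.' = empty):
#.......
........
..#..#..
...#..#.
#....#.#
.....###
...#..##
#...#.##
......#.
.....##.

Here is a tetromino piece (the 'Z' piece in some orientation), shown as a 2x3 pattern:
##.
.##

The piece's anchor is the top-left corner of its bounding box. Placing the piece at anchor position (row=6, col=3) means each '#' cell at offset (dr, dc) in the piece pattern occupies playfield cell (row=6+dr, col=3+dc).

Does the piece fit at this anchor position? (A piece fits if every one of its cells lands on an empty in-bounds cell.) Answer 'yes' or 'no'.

Check each piece cell at anchor (6, 3):
  offset (0,0) -> (6,3): occupied ('#') -> FAIL
  offset (0,1) -> (6,4): empty -> OK
  offset (1,1) -> (7,4): occupied ('#') -> FAIL
  offset (1,2) -> (7,5): empty -> OK
All cells valid: no

Answer: no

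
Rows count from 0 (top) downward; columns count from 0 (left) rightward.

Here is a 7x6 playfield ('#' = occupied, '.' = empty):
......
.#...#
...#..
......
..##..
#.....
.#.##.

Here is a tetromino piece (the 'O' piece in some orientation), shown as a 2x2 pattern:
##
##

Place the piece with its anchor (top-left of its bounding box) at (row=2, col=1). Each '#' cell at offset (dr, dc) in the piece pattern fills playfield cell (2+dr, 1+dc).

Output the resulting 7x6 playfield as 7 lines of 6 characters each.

Answer: ......
.#...#
.###..
.##...
..##..
#.....
.#.##.

Derivation:
Fill (2+0,1+0) = (2,1)
Fill (2+0,1+1) = (2,2)
Fill (2+1,1+0) = (3,1)
Fill (2+1,1+1) = (3,2)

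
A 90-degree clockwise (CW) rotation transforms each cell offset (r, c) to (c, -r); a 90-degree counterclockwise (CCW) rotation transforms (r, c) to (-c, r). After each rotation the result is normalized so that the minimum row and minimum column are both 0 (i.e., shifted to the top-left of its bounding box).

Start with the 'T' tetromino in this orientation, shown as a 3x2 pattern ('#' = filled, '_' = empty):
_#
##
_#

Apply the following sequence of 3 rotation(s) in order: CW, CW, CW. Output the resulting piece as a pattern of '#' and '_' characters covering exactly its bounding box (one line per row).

Answer: ###
_#_

Derivation:
Start:
_#
##
_#
After rotation 1 (CW):
_#_
###
After rotation 2 (CW):
#_
##
#_
After rotation 3 (CW):
###
_#_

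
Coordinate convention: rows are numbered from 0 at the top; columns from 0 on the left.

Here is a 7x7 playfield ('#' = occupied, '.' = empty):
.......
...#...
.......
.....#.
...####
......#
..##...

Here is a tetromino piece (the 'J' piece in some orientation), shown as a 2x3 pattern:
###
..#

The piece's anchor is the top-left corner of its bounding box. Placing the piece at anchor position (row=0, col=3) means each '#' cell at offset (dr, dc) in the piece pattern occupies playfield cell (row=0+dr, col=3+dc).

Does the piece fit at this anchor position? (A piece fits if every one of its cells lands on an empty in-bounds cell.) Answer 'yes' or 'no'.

Answer: yes

Derivation:
Check each piece cell at anchor (0, 3):
  offset (0,0) -> (0,3): empty -> OK
  offset (0,1) -> (0,4): empty -> OK
  offset (0,2) -> (0,5): empty -> OK
  offset (1,2) -> (1,5): empty -> OK
All cells valid: yes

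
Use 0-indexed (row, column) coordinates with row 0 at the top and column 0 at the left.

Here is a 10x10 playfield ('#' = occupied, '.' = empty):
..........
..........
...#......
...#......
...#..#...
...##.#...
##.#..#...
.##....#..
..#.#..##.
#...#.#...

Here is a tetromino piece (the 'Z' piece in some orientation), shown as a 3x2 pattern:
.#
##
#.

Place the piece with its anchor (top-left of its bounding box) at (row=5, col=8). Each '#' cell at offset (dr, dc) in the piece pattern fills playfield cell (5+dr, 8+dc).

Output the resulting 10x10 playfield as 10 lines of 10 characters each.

Answer: ..........
..........
...#......
...#......
...#..#...
...##.#..#
##.#..#.##
.##....##.
..#.#..##.
#...#.#...

Derivation:
Fill (5+0,8+1) = (5,9)
Fill (5+1,8+0) = (6,8)
Fill (5+1,8+1) = (6,9)
Fill (5+2,8+0) = (7,8)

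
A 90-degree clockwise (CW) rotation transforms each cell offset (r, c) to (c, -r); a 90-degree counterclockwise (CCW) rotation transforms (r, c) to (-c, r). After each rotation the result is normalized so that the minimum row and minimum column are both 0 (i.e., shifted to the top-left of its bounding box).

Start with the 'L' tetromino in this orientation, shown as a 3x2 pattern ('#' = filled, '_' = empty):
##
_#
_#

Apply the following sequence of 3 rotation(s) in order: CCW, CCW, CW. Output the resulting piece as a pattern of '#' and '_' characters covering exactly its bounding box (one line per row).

Answer: ###
#__

Derivation:
Start:
##
_#
_#
After rotation 1 (CCW):
###
#__
After rotation 2 (CCW):
#_
#_
##
After rotation 3 (CW):
###
#__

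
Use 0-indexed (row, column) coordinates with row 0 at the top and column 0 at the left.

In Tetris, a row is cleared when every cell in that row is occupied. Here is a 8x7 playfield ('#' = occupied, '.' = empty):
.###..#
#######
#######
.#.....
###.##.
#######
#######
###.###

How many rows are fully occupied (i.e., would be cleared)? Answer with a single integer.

Check each row:
  row 0: 3 empty cells -> not full
  row 1: 0 empty cells -> FULL (clear)
  row 2: 0 empty cells -> FULL (clear)
  row 3: 6 empty cells -> not full
  row 4: 2 empty cells -> not full
  row 5: 0 empty cells -> FULL (clear)
  row 6: 0 empty cells -> FULL (clear)
  row 7: 1 empty cell -> not full
Total rows cleared: 4

Answer: 4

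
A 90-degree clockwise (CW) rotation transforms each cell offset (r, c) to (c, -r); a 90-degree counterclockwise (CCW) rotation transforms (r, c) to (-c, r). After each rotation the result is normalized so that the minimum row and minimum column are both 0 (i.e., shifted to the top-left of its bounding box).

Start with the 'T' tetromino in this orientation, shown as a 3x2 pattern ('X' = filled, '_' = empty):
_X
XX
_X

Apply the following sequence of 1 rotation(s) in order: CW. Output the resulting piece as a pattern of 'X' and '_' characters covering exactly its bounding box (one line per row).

Answer: _X_
XXX

Derivation:
Start:
_X
XX
_X
After rotation 1 (CW):
_X_
XXX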